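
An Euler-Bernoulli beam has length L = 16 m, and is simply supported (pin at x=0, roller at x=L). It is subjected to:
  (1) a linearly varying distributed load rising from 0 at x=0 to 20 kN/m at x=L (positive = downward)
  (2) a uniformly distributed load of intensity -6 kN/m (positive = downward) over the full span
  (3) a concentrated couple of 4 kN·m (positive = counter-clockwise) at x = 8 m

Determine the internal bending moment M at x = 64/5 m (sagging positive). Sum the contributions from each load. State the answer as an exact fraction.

Load 1 — triangular load w₀=20 kN/m (0→w₀ over full span):
  M_1 = w₀Lx/6 - w₀x³/(6L) = 20·16·(64/5)/6 - 20·(64/5)³/(6·16) = 6144/25 kN·m
Load 2 — uniform load w=-6 kN/m over full span:
  M_2 = wx(L-x)/2 = (-6)·(64/5)·(16-(64/5))/2 = -3072/25 kN·m
Load 3 — applied couple M₀=4 kN·m at a=8 m (b=L-a=8):
  M_3 = M₀x/L - M₀  [x>a] = 4·(64/5)/16 - 4 = -4/5 kN·m
Superposition: M = Σ M_i = 3052/25 kN·m ≈ 122.080000 kN·m

M(64/5) = 3052/25 kN·m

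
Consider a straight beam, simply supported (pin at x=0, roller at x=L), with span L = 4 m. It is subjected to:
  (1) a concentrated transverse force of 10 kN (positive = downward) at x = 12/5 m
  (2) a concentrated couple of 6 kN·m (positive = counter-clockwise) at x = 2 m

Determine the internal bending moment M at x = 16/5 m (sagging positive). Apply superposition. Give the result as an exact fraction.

Load 1 — point force P=10 kN at a=12/5 m (b=L-a=8/5):
  M_1 = Pa(L-x)/L  [x>a] = 10·(12/5)·(4-(16/5))/4 = 24/5 kN·m
Load 2 — applied couple M₀=6 kN·m at a=2 m (b=L-a=2):
  M_2 = M₀x/L - M₀  [x>a] = 6·(16/5)/4 - 6 = -6/5 kN·m
Superposition: M = Σ M_i = 18/5 kN·m ≈ 3.600000 kN·m

M(16/5) = 18/5 kN·m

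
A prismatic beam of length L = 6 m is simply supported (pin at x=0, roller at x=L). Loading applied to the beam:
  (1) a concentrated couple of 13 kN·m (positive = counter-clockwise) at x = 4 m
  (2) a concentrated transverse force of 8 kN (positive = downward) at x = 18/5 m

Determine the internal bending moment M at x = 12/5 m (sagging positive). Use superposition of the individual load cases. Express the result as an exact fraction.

M(12/5) = 322/25 kN·m

Load 1 — applied couple M₀=13 kN·m at a=4 m (b=L-a=2):
  M_1 = M₀x/L  [x≤a] = 13·(12/5)/6 = 26/5 kN·m
Load 2 — point force P=8 kN at a=18/5 m (b=L-a=12/5):
  M_2 = Pbx/L  [x≤a] = 8·(12/5)·(12/5)/6 = 192/25 kN·m
Superposition: M = Σ M_i = 322/25 kN·m ≈ 12.880000 kN·m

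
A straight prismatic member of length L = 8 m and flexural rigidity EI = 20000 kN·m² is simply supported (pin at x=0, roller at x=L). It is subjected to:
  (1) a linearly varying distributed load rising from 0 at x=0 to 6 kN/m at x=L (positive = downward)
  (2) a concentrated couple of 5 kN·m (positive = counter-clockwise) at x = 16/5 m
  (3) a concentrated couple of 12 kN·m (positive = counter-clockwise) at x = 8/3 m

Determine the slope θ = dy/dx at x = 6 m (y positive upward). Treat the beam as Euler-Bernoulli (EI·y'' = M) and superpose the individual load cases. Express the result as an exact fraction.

Load 1 — triangular load w₀=6 kN/m (0→w₀ over full span):
  θ_1 = -w₀(7L⁴-30L²x²+15x⁴)/(360LEI) = -6·(7·8⁴-30·8²·6²+15·6⁴)/(360·8·20000) = 1313/600000 rad
Load 2 — applied couple M₀=5 kN·m at a=16/5 m (b=L-a=24/5):
  θ_2 = (M₀x²/(2L)-M₀(x-a)+C₁)/EI  [x>a] with C₁=M₀(3b²-L²)/(6L)=8/15 = (5·6²/(2·8)-5·(6-(16/5))+(8/15))/20000 = -133/1200000 rad
Load 3 — applied couple M₀=12 kN·m at a=8/3 m (b=L-a=16/3):
  θ_3 = (M₀x²/(2L)-M₀(x-a)+C₁)/EI  [x>a] with C₁=M₀(3b²-L²)/(6L)=16/3 = (12·6²/(2·8)-12·(6-(8/3))+(16/3))/20000 = -23/60000 rad
Superposition: θ = Σ θ_i = 2033/1200000 rad ≈ 0.001694 rad

θ(6) = 2033/1200000 rad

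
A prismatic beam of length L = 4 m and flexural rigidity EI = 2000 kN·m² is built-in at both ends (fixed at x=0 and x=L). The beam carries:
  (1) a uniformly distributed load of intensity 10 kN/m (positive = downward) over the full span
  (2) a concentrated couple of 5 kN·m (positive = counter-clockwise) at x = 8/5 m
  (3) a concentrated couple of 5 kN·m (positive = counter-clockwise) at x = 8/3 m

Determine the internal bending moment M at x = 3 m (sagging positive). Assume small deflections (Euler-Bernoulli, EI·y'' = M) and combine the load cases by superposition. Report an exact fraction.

M(3) = -1/5 kN·m

Load 1 — uniform load w=10 kN/m over full span:
  M_1 = wLx/2 - wL²/12 - wx²/2 = 10·4·3/2 - 10·4²/12 - 10·3²/2 = 5/3 kN·m
Load 2 — applied couple M₀=5 kN·m at a=8/5 m (b=L-a=12/5):
  M_2 = R_Ax - M_A - M₀  [x>a] with R_A=9/5, M_A=3/5 = (9/5)·3 - (3/5) - 5 = -1/5 kN·m
Load 3 — applied couple M₀=5 kN·m at a=8/3 m (b=L-a=4/3):
  M_3 = R_Ax - M_A - M₀  [x>a] with R_A=5/3, M_A=5/3 = (5/3)·3 - (5/3) - 5 = -5/3 kN·m
Superposition: M = Σ M_i = -1/5 kN·m ≈ -0.200000 kN·m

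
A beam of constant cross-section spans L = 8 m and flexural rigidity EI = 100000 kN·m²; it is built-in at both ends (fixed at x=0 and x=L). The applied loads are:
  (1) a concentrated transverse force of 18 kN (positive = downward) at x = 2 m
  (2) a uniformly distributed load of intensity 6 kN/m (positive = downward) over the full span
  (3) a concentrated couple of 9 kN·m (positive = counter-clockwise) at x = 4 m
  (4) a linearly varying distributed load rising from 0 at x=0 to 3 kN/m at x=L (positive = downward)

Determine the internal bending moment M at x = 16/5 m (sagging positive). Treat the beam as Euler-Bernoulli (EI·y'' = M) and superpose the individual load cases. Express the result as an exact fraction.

M(16/5) = 6763/250 kN·m

Load 1 — point force P=18 kN at a=2 m (b=L-a=6):
  M_1 = Pa²(a+3b)(L-x)/L³ - Pa²b/L²  [x>a] = 18·2²·(2+3·6)·(8-(16/5))/8³ - 18·2²·6/8² = 27/4 kN·m
Load 2 — uniform load w=6 kN/m over full span:
  M_2 = wLx/2 - wL²/12 - wx²/2 = 6·8·(16/5)/2 - 6·8²/12 - 6·(16/5)²/2 = 352/25 kN·m
Load 3 — applied couple M₀=9 kN·m at a=4 m (b=L-a=4):
  M_3 = R_Ax - M_A  [x≤a] with R_A=27/16, M_A=9/4 = (27/16)·(16/5) - (9/4) = 63/20 kN·m
Load 4 — triangular load w₀=3 kN/m (0→w₀ over full span):
  M_4 = 3w₀Lx/20 - w₀L²/30 - w₀x³/(6L) = 3·3·8·(16/5)/20 - 3·8²/30 - 3·(16/5)³/(6·8) = 384/125 kN·m
Superposition: M = Σ M_i = 6763/250 kN·m ≈ 27.052000 kN·m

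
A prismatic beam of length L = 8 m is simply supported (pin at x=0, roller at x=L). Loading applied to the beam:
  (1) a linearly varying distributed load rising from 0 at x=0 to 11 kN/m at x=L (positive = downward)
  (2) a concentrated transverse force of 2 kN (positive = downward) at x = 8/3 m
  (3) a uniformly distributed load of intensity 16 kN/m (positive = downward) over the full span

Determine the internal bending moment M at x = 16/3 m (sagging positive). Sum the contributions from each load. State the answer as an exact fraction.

M(16/3) = 12880/81 kN·m

Load 1 — triangular load w₀=11 kN/m (0→w₀ over full span):
  M_1 = w₀Lx/6 - w₀x³/(6L) = 11·8·(16/3)/6 - 11·(16/3)³/(6·8) = 3520/81 kN·m
Load 2 — point force P=2 kN at a=8/3 m (b=L-a=16/3):
  M_2 = Pa(L-x)/L  [x>a] = 2·(8/3)·(8-(16/3))/8 = 16/9 kN·m
Load 3 — uniform load w=16 kN/m over full span:
  M_3 = wx(L-x)/2 = 16·(16/3)·(8-(16/3))/2 = 1024/9 kN·m
Superposition: M = Σ M_i = 12880/81 kN·m ≈ 159.012346 kN·m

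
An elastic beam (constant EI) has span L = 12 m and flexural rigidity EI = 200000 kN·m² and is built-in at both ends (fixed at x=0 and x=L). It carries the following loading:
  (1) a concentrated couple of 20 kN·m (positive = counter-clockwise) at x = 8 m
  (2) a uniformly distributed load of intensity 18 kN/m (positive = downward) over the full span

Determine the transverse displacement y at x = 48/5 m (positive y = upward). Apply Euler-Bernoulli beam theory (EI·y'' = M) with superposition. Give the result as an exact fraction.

Load 1 — applied couple M₀=20 kN·m at a=8 m (b=L-a=4):
  y_1 = (R_Ax³/6 - M_Ax²/2 - M₀(x-a)²/2)/EI  [x>a] with R_A=20/9, M_A=20/3 = ((20/9)·(48/5)³/6 - (20/3)·(48/5)²/2 - 20·((48/5)-8)²/2)/200000 = -2/78125 m
Load 2 — uniform load w=18 kN/m over full span:
  y_2 = -wx²(L-x)²/(24EI) = -18·(48/5)²·(12-(48/5))²/(24·200000) = -3888/1953125 m
Superposition: y = Σ y_i = -3938/1953125 m ≈ -0.002016 m

y(48/5) = -3938/1953125 m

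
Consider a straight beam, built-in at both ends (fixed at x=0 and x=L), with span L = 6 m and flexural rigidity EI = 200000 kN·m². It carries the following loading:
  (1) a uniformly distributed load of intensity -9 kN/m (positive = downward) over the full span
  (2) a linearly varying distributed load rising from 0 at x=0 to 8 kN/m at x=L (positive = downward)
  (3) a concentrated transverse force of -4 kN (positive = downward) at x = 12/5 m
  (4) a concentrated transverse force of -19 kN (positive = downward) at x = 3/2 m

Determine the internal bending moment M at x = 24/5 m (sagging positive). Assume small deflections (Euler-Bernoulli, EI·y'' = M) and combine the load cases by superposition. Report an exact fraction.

Load 1 — uniform load w=-9 kN/m over full span:
  M_1 = wLx/2 - wL²/12 - wx²/2 = (-9)·6·(24/5)/2 - (-9)·6²/12 - (-9)·(24/5)²/2 = 27/25 kN·m
Load 2 — triangular load w₀=8 kN/m (0→w₀ over full span):
  M_2 = 3w₀Lx/20 - w₀L²/30 - w₀x³/(6L) = 3·8·6·(24/5)/20 - 8·6²/30 - 8·(24/5)³/(6·6) = 48/125 kN·m
Load 3 — point force P=-4 kN at a=12/5 m (b=L-a=18/5):
  M_3 = Pa²(a+3b)(L-x)/L³ - Pa²b/L²  [x>a] = (-4)·(12/5)²·((12/5)+3·(18/5))·(6-(24/5))/6³ - (-4)·(12/5)²·(18/5)/6² = 384/625 kN·m
Load 4 — point force P=-19 kN at a=3/2 m (b=L-a=9/2):
  M_4 = Pa²(a+3b)(L-x)/L³ - Pa²b/L²  [x>a] = (-19)·(3/2)²·((3/2)+3·(9/2))·(6-(24/5))/6³ - (-19)·(3/2)²·(9/2)/6² = 57/32 kN·m
Superposition: M = Σ M_i = 77193/20000 kN·m ≈ 3.859650 kN·m

M(24/5) = 77193/20000 kN·m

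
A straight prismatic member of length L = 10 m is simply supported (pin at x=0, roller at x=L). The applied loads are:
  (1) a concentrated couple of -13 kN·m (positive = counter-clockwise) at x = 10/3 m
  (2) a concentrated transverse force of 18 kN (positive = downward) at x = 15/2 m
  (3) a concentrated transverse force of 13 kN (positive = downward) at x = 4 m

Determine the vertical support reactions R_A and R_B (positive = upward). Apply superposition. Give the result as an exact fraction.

R_A = 11 kN, R_B = 20 kN

Load 1 — applied couple M₀=-13 kN·m at a=10/3 m (b=L-a=20/3):
  R_A = M₀/L = (-13)/10 = -13/10 kN
  R_B = -M₀/L = -(-13)/10 = 13/10 kN
Load 2 — point force P=18 kN at a=15/2 m (b=L-a=5/2):
  R_A = Pb/L = 18·(5/2)/10 = 9/2 kN
  R_B = Pa/L = 18·(15/2)/10 = 27/2 kN
Load 3 — point force P=13 kN at a=4 m (b=L-a=6):
  R_A = Pb/L = 13·6/10 = 39/5 kN
  R_B = Pa/L = 13·4/10 = 26/5 kN
Superposition: R_A = 11 kN, R_B = 20 kN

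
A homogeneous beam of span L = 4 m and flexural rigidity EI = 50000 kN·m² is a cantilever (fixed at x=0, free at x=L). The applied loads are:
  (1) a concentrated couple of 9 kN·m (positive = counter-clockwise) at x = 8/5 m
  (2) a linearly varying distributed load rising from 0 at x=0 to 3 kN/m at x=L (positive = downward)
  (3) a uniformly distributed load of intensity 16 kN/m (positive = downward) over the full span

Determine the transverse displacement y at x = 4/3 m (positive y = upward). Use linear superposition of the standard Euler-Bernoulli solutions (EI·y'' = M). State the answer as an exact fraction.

Load 1 — applied couple M₀=9 kN·m at a=8/5 m (b=L-a=12/5):
  y_1 = M₀x²/(2EI)  [x≤a] = 9·(4/3)²/(2·50000) = 1/6250 m
Load 2 — triangular load w₀=3 kN/m (0→w₀ over full span):
  y_2 = (w₀Lx³/12-w₀L²x²/6-w₀x⁵/(120L))/EI = (3·4·(4/3)³/12-3·4²·(4/3)²/6-3·(4/3)⁵/(120·4))/50000 = -902/3796875 m
Load 3 — uniform load w=16 kN/m over full span:
  y_3 = -wx²(x²-4Lx+6L²)/(24EI) = -16·(4/3)²·((4/3)²-4·4·(4/3)+6·4²)/(24·50000) = -1376/759375 m
Superposition: y = Σ y_i = -4783/2531250 m ≈ -0.001890 m

y(4/3) = -4783/2531250 m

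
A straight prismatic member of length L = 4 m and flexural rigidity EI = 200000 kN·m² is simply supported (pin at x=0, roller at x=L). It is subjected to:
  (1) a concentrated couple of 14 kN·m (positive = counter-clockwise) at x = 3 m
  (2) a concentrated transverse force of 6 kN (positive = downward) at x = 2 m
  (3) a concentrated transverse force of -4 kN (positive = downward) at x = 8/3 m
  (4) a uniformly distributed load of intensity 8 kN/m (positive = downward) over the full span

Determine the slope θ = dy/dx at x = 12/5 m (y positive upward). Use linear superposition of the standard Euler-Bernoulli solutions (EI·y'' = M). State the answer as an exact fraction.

θ(12/5) = 416819/8100000000 rad

Load 1 — applied couple M₀=14 kN·m at a=3 m (b=L-a=1):
  θ_1 = (M₀x²/(2L)+C₁)/EI  [x≤a] with C₁=M₀(3b²-L²)/(6L)=-91/12 = (14·(12/5)²/(2·4)+(-91/12))/200000 = 749/60000000 rad
Load 2 — point force P=6 kN at a=2 m (b=L-a=2):
  θ_2 = -Pa(2L²-6Lx+3x²+a²)/(6LEI)  [x>a] = -6·2·(2·4²-6·4·(12/5)+3·(12/5)²+2²)/(6·4·200000) = 27/2500000 rad
Load 3 — point force P=-4 kN at a=8/3 m (b=L-a=4/3):
  θ_3 = -Pb(L²-b²-3x²)/(6LEI)  [x≤a] = -(-4)·(4/3)·(4²-(4/3)²-3·(12/5)²)/(6·4·200000) = -43/12656250 rad
Load 4 — uniform load w=8 kN/m over full span:
  θ_4 = -w(L³-6Lx²+4x³)/(24EI) = -8·(4³-6·4·(12/5)²+4·(12/5)³)/(24·200000) = 37/1171875 rad
Superposition: θ = Σ θ_i = 416819/8100000000 rad ≈ 0.000051 rad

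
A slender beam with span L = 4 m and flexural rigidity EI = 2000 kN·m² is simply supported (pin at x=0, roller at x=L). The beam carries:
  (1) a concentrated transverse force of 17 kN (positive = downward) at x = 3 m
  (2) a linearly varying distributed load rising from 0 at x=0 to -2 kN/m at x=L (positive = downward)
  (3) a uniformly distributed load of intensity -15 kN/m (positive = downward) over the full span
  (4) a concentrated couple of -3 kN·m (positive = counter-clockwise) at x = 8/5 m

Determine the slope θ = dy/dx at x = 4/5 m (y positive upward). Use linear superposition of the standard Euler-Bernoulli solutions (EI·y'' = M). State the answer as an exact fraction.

θ(4/5) = 1083859/90000000 rad

Load 1 — point force P=17 kN at a=3 m (b=L-a=1):
  θ_1 = -Pb(L²-b²-3x²)/(6LEI)  [x≤a] = -17·1·(4²-1²-3·(4/5)²)/(6·4·2000) = -1853/400000 rad
Load 2 — triangular load w₀=-2 kN/m (0→w₀ over full span):
  θ_2 = -w₀(7L⁴-30L²x²+15x⁴)/(360LEI) = -(-2)·(7·4⁴-30·4²·(4/5)²+15·(4/5)⁴)/(360·4·2000) = 728/703125 rad
Load 3 — uniform load w=-15 kN/m over full span:
  θ_3 = -w(L³-6Lx²+4x³)/(24EI) = -(-15)·(4³-6·4·(4/5)²+4·(4/5)³)/(24·2000) = 99/6250 rad
Load 4 — applied couple M₀=-3 kN·m at a=8/5 m (b=L-a=12/5):
  θ_4 = (M₀x²/(2L)+C₁)/EI  [x≤a] with C₁=M₀(3b²-L²)/(6L)=-4/25 = ((-3)·(4/5)²/(2·4)+(-4/25))/2000 = -1/5000 rad
Superposition: θ = Σ θ_i = 1083859/90000000 rad ≈ 0.012043 rad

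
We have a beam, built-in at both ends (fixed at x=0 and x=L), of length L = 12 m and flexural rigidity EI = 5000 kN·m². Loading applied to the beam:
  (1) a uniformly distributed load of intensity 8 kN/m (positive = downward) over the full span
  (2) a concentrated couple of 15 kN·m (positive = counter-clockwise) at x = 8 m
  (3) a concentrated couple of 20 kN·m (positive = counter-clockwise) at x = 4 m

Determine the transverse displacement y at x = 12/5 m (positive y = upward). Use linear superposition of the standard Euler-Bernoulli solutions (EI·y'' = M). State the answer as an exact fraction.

Load 1 — uniform load w=8 kN/m over full span:
  y_1 = -wx²(L-x)²/(24EI) = -8·(12/5)²·(12-(12/5))²/(24·5000) = -13824/390625 m
Load 2 — applied couple M₀=15 kN·m at a=8 m (b=L-a=4):
  y_2 = (R_Ax³/6 - M_Ax²/2)/EI  [x≤a] with R_A=5/3, M_A=5 = ((5/3)·(12/5)³/6 - 5·(12/5)²/2)/5000 = -33/15625 m
Load 3 — applied couple M₀=20 kN·m at a=4 m (b=L-a=8):
  y_3 = (R_Ax³/6 - M_Ax²/2)/EI  [x≤a] with R_A=20/9, M_A=0 = ((20/9)·(12/5)³/6 - 0·(12/5)²/2)/5000 = 16/15625 m
Superposition: y = Σ y_i = -14249/390625 m ≈ -0.036477 m

y(12/5) = -14249/390625 m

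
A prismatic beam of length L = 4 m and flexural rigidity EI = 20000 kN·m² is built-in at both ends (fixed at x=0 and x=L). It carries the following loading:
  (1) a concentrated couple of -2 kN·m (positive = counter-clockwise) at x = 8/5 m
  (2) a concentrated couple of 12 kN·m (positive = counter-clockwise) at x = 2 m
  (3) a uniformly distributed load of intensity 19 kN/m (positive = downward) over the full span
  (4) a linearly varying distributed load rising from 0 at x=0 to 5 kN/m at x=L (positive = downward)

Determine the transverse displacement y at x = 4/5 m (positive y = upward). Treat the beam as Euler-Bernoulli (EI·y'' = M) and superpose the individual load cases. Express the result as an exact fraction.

Load 1 — applied couple M₀=-2 kN·m at a=8/5 m (b=L-a=12/5):
  y_1 = (R_Ax³/6 - M_Ax²/2)/EI  [x≤a] with R_A=-18/25, M_A=-6/25 = ((-18/25)·(4/5)³/6 - (-6/25)·(4/5)²/2)/20000 = 3/3906250 m
Load 2 — applied couple M₀=12 kN·m at a=2 m (b=L-a=2):
  y_2 = (R_Ax³/6 - M_Ax²/2)/EI  [x≤a] with R_A=9/2, M_A=3 = ((9/2)·(4/5)³/6 - 3·(4/5)²/2)/20000 = -9/312500 m
Load 3 — uniform load w=19 kN/m over full span:
  y_3 = -wx²(L-x)²/(24EI) = -19·(4/5)²·(4-(4/5))²/(24·20000) = -304/1171875 m
Load 4 — triangular load w₀=5 kN/m (0→w₀ over full span):
  y_4 = -w₀x²(L-x)²(x+2L)/(120LEI) = -5·(4/5)²·(4-(4/5))²·((4/5)+2·4)/(120·4·20000) = -176/5859375 m
Superposition: y = Σ y_i = -7441/23437500 m ≈ -0.000317 m

y(4/5) = -7441/23437500 m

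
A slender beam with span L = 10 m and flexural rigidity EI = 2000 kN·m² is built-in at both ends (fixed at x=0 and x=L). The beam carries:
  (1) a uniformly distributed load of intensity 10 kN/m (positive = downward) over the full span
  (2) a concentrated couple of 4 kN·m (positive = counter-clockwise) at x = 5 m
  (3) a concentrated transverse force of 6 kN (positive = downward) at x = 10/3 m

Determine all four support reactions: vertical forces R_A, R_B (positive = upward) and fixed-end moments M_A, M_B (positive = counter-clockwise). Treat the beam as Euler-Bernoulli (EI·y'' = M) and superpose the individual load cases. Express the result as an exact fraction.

Load 1 — uniform load w=10 kN/m over full span:
  R_A = wL/2 = 10·10/2 = 50 kN
  M_A = wL²/12 = 10·10²/12 = 250/3 kN·m
  R_B = wL/2 = 10·10/2 = 50 kN
  M_B = -wL²/12 = -10·10²/12 = -250/3 kN·m
Load 2 — applied couple M₀=4 kN·m at a=5 m (b=L-a=5):
  R_A = 6M₀ab/L³ = 6·4·5·5/10³ = 3/5 kN
  M_A = M₀b(2a-b)/L² = 4·5·(2·5-5)/10² = 1 kN·m
  R_B = -6M₀ab/L³ = -6·4·5·5/10³ = -3/5 kN
  M_B = M₀a(2b-a)/L² = 4·5·(2·5-5)/10² = 1 kN·m
Load 3 — point force P=6 kN at a=10/3 m (b=L-a=20/3):
  R_A = Pb²(3a+b)/L³ = 6·(20/3)²·(3·(10/3)+(20/3))/10³ = 40/9 kN
  M_A = Pab²/L² = 6·(10/3)·(20/3)²/10² = 80/9 kN·m
  R_B = Pa²(a+3b)/L³ = 6·(10/3)²·((10/3)+3·(20/3))/10³ = 14/9 kN
  M_B = -Pa²b/L² = -6·(10/3)²·(20/3)/10² = -40/9 kN·m
Superposition: R_A = 2477/45 kN, M_A = 839/9 kN·m, R_B = 2293/45 kN, M_B = -781/9 kN·m

R_A = 2477/45 kN, M_A = 839/9 kN·m, R_B = 2293/45 kN, M_B = -781/9 kN·m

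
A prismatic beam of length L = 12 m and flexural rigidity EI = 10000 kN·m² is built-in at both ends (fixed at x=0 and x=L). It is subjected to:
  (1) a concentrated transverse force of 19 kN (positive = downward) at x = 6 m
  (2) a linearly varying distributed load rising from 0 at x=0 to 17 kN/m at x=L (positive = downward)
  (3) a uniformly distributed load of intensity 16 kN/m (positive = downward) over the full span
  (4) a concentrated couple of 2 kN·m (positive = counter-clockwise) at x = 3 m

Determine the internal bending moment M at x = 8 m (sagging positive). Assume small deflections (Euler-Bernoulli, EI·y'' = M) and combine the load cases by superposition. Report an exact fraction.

Load 1 — point force P=19 kN at a=6 m (b=L-a=6):
  M_1 = Pa²(a+3b)(L-x)/L³ - Pa²b/L²  [x>a] = 19·6²·(6+3·6)·(12-8)/12³ - 19·6²·6/12² = 19/2 kN·m
Load 2 — triangular load w₀=17 kN/m (0→w₀ over full span):
  M_2 = 3w₀Lx/20 - w₀L²/30 - w₀x³/(6L) = 3·17·12·8/20 - 17·12²/30 - 17·8³/(6·12) = 1904/45 kN·m
Load 3 — uniform load w=16 kN/m over full span:
  M_3 = wLx/2 - wL²/12 - wx²/2 = 16·12·8/2 - 16·12²/12 - 16·8²/2 = 64 kN·m
Load 4 — applied couple M₀=2 kN·m at a=3 m (b=L-a=9):
  M_4 = R_Ax - M_A - M₀  [x>a] with R_A=3/16, M_A=-3/8 = (3/16)·8 - (-3/8) - 2 = -1/8 kN·m
Superposition: M = Σ M_i = 41647/360 kN·m ≈ 115.686111 kN·m

M(8) = 41647/360 kN·m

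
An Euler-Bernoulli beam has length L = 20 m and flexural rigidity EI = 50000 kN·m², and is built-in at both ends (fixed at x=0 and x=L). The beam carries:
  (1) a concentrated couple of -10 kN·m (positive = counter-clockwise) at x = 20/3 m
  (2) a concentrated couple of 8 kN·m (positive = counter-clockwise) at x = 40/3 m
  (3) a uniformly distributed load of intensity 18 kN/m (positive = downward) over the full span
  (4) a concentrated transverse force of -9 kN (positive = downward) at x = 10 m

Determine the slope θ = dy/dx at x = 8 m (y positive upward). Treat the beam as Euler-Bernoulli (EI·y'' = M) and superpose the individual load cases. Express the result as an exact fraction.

θ(8) = -2071/187500 rad

Load 1 — applied couple M₀=-10 kN·m at a=20/3 m (b=L-a=40/3):
  θ_1 = (R_Ax²/2 - M_Ax - M₀(x-a))/EI  [x>a] with R_A=-2/3, M_A=0 = ((-2/3)·8²/2 - 0·8 - (-10)·(8-(20/3)))/50000 = -1/6250 rad
Load 2 — applied couple M₀=8 kN·m at a=40/3 m (b=L-a=20/3):
  θ_2 = (R_Ax²/2 - M_Ax)/EI  [x≤a] with R_A=8/15, M_A=8/3 = ((8/15)·8²/2 - (8/3)·8)/50000 = -4/46875 rad
Load 3 — uniform load w=18 kN/m over full span:
  θ_3 = -wx(L-x)(L-2x)/(12EI) = -18·8·(20-8)·(20-2·8)/(12·50000) = -36/3125 rad
Load 4 — point force P=-9 kN at a=10 m (b=L-a=10):
  θ_4 = -Pb²x(2aL-(3a+b)x)/(2L³EI)  [x≤a] = -(-9)·10²·8·(2·10·20-(3·10+10)·8)/(2·20³·50000) = 9/12500 rad
Superposition: θ = Σ θ_i = -2071/187500 rad ≈ -0.011045 rad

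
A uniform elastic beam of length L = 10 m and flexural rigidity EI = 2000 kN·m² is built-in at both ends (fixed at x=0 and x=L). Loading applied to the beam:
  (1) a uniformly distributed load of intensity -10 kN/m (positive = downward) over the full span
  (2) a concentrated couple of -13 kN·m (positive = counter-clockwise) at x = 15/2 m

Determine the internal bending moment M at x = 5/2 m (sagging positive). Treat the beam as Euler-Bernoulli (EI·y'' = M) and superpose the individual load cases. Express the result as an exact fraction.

Load 1 — uniform load w=-10 kN/m over full span:
  M_1 = wLx/2 - wL²/12 - wx²/2 = (-10)·10·(5/2)/2 - (-10)·10²/12 - (-10)·(5/2)²/2 = -125/12 kN·m
Load 2 — applied couple M₀=-13 kN·m at a=15/2 m (b=L-a=5/2):
  M_2 = R_Ax - M_A  [x≤a] with R_A=-117/80, M_A=-65/16 = (-117/80)·(5/2) - (-65/16) = 13/32 kN·m
Superposition: M = Σ M_i = -961/96 kN·m ≈ -10.010417 kN·m

M(5/2) = -961/96 kN·m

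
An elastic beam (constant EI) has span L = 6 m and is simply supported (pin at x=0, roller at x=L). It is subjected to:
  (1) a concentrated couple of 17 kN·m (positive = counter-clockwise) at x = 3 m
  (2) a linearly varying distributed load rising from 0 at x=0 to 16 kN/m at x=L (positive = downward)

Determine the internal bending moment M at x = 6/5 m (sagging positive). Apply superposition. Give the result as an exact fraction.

M(6/5) = 2729/125 kN·m

Load 1 — applied couple M₀=17 kN·m at a=3 m (b=L-a=3):
  M_1 = M₀x/L  [x≤a] = 17·(6/5)/6 = 17/5 kN·m
Load 2 — triangular load w₀=16 kN/m (0→w₀ over full span):
  M_2 = w₀Lx/6 - w₀x³/(6L) = 16·6·(6/5)/6 - 16·(6/5)³/(6·6) = 2304/125 kN·m
Superposition: M = Σ M_i = 2729/125 kN·m ≈ 21.832000 kN·m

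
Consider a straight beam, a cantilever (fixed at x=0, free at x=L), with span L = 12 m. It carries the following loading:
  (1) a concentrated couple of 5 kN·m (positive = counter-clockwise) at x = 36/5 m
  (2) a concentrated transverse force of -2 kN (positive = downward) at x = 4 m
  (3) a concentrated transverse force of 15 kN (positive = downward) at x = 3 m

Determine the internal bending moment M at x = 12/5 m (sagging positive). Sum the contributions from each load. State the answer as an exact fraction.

M(12/5) = -4/5 kN·m

Load 1 — applied couple M₀=5 kN·m at a=36/5 m (b=L-a=24/5):
  M_1 = M₀  [x≤a] = 5 = 5 kN·m
Load 2 — point force P=-2 kN at a=4 m (b=L-a=8):
  M_2 = -P(a-x)  [x≤a] = -(-2)·(4-(12/5)) = 16/5 kN·m
Load 3 — point force P=15 kN at a=3 m (b=L-a=9):
  M_3 = -P(a-x)  [x≤a] = -15·(3-(12/5)) = -9 kN·m
Superposition: M = Σ M_i = -4/5 kN·m ≈ -0.800000 kN·m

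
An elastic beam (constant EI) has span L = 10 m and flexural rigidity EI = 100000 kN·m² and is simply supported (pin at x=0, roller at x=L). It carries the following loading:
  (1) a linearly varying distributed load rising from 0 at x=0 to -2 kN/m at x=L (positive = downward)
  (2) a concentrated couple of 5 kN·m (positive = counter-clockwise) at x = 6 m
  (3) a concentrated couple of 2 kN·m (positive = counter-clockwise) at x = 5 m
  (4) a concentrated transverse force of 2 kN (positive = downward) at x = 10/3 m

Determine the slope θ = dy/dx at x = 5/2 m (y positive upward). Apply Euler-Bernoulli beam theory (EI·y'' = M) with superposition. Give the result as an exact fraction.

θ(5/2) = 182887/1036800000 rad

Load 1 — triangular load w₀=-2 kN/m (0→w₀ over full span):
  θ_1 = -w₀(7L⁴-30L²x²+15x⁴)/(360LEI) = -(-2)·(7·10⁴-30·10²·(5/2)²+15·(5/2)⁴)/(360·10·100000) = 1327/4608000 rad
Load 2 — applied couple M₀=5 kN·m at a=6 m (b=L-a=4):
  θ_2 = (M₀x²/(2L)+C₁)/EI  [x≤a] with C₁=M₀(3b²-L²)/(6L)=-13/3 = (5·(5/2)²/(2·10)+(-13/3))/100000 = -133/4800000 rad
Load 3 — applied couple M₀=2 kN·m at a=5 m (b=L-a=5):
  θ_3 = (M₀x²/(2L)+C₁)/EI  [x≤a] with C₁=M₀(3b²-L²)/(6L)=-5/6 = (2·(5/2)²/(2·10)+(-5/6))/100000 = -1/480000 rad
Load 4 — point force P=2 kN at a=10/3 m (b=L-a=20/3):
  θ_4 = -Pb(L²-b²-3x²)/(6LEI)  [x≤a] = -2·(20/3)·(10²-(20/3)²-3·(5/2)²)/(6·10·100000) = -53/648000 rad
Superposition: θ = Σ θ_i = 182887/1036800000 rad ≈ 0.000176 rad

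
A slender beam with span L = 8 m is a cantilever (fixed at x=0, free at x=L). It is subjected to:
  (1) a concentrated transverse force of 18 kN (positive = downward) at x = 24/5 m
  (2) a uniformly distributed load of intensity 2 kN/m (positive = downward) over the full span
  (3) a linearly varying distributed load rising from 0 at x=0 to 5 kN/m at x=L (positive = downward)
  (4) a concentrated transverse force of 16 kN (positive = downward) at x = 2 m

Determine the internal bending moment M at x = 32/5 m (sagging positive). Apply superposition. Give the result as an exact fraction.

M(32/5) = -128/15 kN·m

Load 1 — point force P=18 kN at a=24/5 m (b=L-a=16/5):
  M_1 = 0  [x>a] = 0 kN·m
Load 2 — uniform load w=2 kN/m over full span:
  M_2 = -w(L-x)²/2 = -2·(8-(32/5))²/2 = -64/25 kN·m
Load 3 — triangular load w₀=5 kN/m (0→w₀ over full span):
  M_3 = w₀Lx/2 - w₀L²/3 - w₀x³/(6L) = 5·8·(32/5)/2 - 5·8²/3 - 5·(32/5)³/(6·8) = -448/75 kN·m
Load 4 — point force P=16 kN at a=2 m (b=L-a=6):
  M_4 = 0  [x>a] = 0 kN·m
Superposition: M = Σ M_i = -128/15 kN·m ≈ -8.533333 kN·m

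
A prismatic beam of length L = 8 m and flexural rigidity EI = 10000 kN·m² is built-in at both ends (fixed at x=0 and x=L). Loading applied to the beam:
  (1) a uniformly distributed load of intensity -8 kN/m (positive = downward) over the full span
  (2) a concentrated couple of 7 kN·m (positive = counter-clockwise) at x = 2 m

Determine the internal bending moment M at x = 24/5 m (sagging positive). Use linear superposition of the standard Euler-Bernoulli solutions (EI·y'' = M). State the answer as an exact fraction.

Load 1 — uniform load w=-8 kN/m over full span:
  M_1 = wLx/2 - wL²/12 - wx²/2 = (-8)·8·(24/5)/2 - (-8)·8²/12 - (-8)·(24/5)²/2 = -1408/75 kN·m
Load 2 — applied couple M₀=7 kN·m at a=2 m (b=L-a=6):
  M_2 = R_Ax - M_A - M₀  [x>a] with R_A=63/64, M_A=-21/16 = (63/64)·(24/5) - (-21/16) - 7 = -77/80 kN·m
Superposition: M = Σ M_i = -23683/1200 kN·m ≈ -19.735833 kN·m

M(24/5) = -23683/1200 kN·m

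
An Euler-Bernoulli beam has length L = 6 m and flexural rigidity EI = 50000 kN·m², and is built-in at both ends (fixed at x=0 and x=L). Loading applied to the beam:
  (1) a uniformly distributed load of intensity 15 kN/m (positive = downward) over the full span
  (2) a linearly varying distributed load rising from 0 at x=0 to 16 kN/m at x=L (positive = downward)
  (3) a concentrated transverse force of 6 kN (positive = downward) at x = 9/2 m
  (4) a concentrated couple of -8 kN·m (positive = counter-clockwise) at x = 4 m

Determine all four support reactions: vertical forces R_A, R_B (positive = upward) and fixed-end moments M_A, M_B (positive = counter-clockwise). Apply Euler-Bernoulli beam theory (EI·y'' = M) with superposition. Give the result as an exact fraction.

R_A = 42163/720 kN, M_A = 15173/240 kN·m, R_B = 61517/720 kN, M_B = -6309/80 kN·m

Load 1 — uniform load w=15 kN/m over full span:
  R_A = wL/2 = 15·6/2 = 45 kN
  M_A = wL²/12 = 15·6²/12 = 45 kN·m
  R_B = wL/2 = 15·6/2 = 45 kN
  M_B = -wL²/12 = -15·6²/12 = -45 kN·m
Load 2 — triangular load w₀=16 kN/m (0→w₀ over full span):
  R_A = 3w₀L/20 = 3·16·6/20 = 72/5 kN
  M_A = w₀L²/30 = 16·6²/30 = 96/5 kN·m
  R_B = 7w₀L/20 = 7·16·6/20 = 168/5 kN
  M_B = -w₀L²/20 = -16·6²/20 = -144/5 kN·m
Load 3 — point force P=6 kN at a=9/2 m (b=L-a=3/2):
  R_A = Pb²(3a+b)/L³ = 6·(3/2)²·(3·(9/2)+(3/2))/6³ = 15/16 kN
  M_A = Pab²/L² = 6·(9/2)·(3/2)²/6² = 27/16 kN·m
  R_B = Pa²(a+3b)/L³ = 6·(9/2)²·((9/2)+3·(3/2))/6³ = 81/16 kN
  M_B = -Pa²b/L² = -6·(9/2)²·(3/2)/6² = -81/16 kN·m
Load 4 — applied couple M₀=-8 kN·m at a=4 m (b=L-a=2):
  R_A = 6M₀ab/L³ = 6·(-8)·4·2/6³ = -16/9 kN
  M_A = M₀b(2a-b)/L² = (-8)·2·(2·4-2)/6² = -8/3 kN·m
  R_B = -6M₀ab/L³ = -6·(-8)·4·2/6³ = 16/9 kN
  M_B = M₀a(2b-a)/L² = (-8)·4·(2·2-4)/6² = 0 kN·m
Superposition: R_A = 42163/720 kN, M_A = 15173/240 kN·m, R_B = 61517/720 kN, M_B = -6309/80 kN·m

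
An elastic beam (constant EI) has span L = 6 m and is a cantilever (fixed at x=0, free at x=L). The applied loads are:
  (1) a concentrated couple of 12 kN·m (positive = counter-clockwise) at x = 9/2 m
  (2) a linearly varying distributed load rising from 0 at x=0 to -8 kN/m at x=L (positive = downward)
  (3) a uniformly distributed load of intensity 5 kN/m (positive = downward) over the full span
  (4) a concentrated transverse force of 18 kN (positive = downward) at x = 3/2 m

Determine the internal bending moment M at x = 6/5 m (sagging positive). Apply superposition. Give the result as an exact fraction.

Load 1 — applied couple M₀=12 kN·m at a=9/2 m (b=L-a=3/2):
  M_1 = M₀  [x≤a] = 12 = 12 kN·m
Load 2 — triangular load w₀=-8 kN/m (0→w₀ over full span):
  M_2 = w₀Lx/2 - w₀L²/3 - w₀x³/(6L) = (-8)·6·(6/5)/2 - (-8)·6²/3 - (-8)·(6/5)³/(6·6) = 8448/125 kN·m
Load 3 — uniform load w=5 kN/m over full span:
  M_3 = -w(L-x)²/2 = -5·(6-(6/5))²/2 = -288/5 kN·m
Load 4 — point force P=18 kN at a=3/2 m (b=L-a=9/2):
  M_4 = -P(a-x)  [x≤a] = -18·((3/2)-(6/5)) = -27/5 kN·m
Superposition: M = Σ M_i = 2073/125 kN·m ≈ 16.584000 kN·m

M(6/5) = 2073/125 kN·m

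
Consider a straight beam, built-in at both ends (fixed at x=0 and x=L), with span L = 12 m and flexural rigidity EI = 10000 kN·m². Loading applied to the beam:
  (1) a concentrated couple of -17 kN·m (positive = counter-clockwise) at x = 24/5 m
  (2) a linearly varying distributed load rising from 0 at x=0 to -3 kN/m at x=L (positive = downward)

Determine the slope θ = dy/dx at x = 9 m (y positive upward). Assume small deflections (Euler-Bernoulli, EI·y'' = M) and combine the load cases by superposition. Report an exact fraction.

θ(9) = -10893/8000000 rad

Load 1 — applied couple M₀=-17 kN·m at a=24/5 m (b=L-a=36/5):
  θ_1 = (R_Ax²/2 - M_Ax - M₀(x-a))/EI  [x>a] with R_A=-51/25, M_A=-51/25 = ((-51/25)·9²/2 - (-51/25)·9 - (-17)·(9-(24/5)))/10000 = 357/500000 rad
Load 2 — triangular load w₀=-3 kN/m (0→w₀ over full span):
  θ_2 = -w₀(2x(L-x)(L-2x)(x+2L)+x²(L-x)²)/(120LEI) = -(-3)·(2·9·(12-9)·(12-2·9)·(9+2·12)+9²·(12-9)²)/(120·12·10000) = -3321/1600000 rad
Superposition: θ = Σ θ_i = -10893/8000000 rad ≈ -0.001362 rad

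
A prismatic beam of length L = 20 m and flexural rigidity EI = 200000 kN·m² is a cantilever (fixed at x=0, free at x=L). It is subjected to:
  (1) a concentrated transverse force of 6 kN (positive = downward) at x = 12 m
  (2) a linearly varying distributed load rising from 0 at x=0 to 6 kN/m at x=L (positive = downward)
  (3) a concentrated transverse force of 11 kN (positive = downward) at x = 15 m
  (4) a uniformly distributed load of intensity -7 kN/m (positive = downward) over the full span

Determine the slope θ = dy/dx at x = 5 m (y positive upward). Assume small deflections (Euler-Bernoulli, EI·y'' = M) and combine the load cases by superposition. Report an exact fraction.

θ(5) = 11189/1920000 rad

Load 1 — point force P=6 kN at a=12 m (b=L-a=8):
  θ_1 = -Px(2a-x)/(2EI)  [x≤a] = -6·5·(2·12-5)/(2·200000) = -57/40000 rad
Load 2 — triangular load w₀=6 kN/m (0→w₀ over full span):
  θ_2 = (w₀Lx²/4-w₀L²x/3-w₀x⁴/(24L))/EI = (6·20·5²/4-6·20²·5/3-6·5⁴/(24·20))/200000 = -417/25600 rad
Load 3 — point force P=11 kN at a=15 m (b=L-a=5):
  θ_3 = -Px(2a-x)/(2EI)  [x≤a] = -11·5·(2·15-5)/(2·200000) = -11/3200 rad
Load 4 — uniform load w=-7 kN/m over full span:
  θ_4 = -wx(x²-3Lx+3L²)/(6EI) = -(-7)·5·(5²-3·20·5+3·20²)/(6·200000) = 259/9600 rad
Superposition: θ = Σ θ_i = 11189/1920000 rad ≈ 0.005828 rad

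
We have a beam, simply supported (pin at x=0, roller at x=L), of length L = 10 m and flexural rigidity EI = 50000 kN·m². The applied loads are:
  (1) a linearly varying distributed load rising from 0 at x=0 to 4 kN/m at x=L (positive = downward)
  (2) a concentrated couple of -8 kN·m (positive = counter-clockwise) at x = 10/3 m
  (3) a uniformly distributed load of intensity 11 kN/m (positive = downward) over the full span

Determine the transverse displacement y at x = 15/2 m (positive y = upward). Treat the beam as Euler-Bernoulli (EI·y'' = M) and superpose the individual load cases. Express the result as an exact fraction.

y(15/2) = -28439/1152000 m

Load 1 — triangular load w₀=4 kN/m (0→w₀ over full span):
  y_1 = -w₀x(7L⁴-10L²x²+3x⁴)/(360LEI) = -4·(15/2)·(7·10⁴-10·10²·(15/2)²+3·(15/2)⁴)/(360·10·50000) = -119/30720 m
Load 2 — applied couple M₀=-8 kN·m at a=10/3 m (b=L-a=20/3):
  y_2 = (M₀x³/(6L)-M₀(x-a)²/2+C₁x)/EI  [x>a] with C₁=M₀(3b²-L²)/(6L)=-40/9 = ((-8)·(15/2)³/(6·10)-(-8)·((15/2)-(10/3))²/2+(-40/9)·(15/2))/50000 = -29/72000 m
Load 3 — uniform load w=11 kN/m over full span:
  y_3 = -wx(L³-2Lx²+x³)/(24EI) = -11·(15/2)·(10³-2·10·(15/2)²+(15/2)³)/(24·50000) = -209/10240 m
Superposition: y = Σ y_i = -28439/1152000 m ≈ -0.024687 m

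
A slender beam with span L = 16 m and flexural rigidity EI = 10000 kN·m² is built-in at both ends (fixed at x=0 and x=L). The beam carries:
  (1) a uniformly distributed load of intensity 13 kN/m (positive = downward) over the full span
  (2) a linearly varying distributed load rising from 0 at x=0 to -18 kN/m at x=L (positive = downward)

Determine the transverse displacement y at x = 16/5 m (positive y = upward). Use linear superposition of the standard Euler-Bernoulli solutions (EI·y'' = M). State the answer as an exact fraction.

y(16/5) = -1040384/29296875 m

Load 1 — uniform load w=13 kN/m over full span:
  y_1 = -wx²(L-x)²/(24EI) = -13·(16/5)²·(16-(16/5))²/(24·10000) = -106496/1171875 m
Load 2 — triangular load w₀=-18 kN/m (0→w₀ over full span):
  y_2 = -w₀x²(L-x)²(x+2L)/(120LEI) = -(-18)·(16/5)²·(16-(16/5))²·((16/5)+2·16)/(120·16·10000) = 540672/9765625 m
Superposition: y = Σ y_i = -1040384/29296875 m ≈ -0.035512 m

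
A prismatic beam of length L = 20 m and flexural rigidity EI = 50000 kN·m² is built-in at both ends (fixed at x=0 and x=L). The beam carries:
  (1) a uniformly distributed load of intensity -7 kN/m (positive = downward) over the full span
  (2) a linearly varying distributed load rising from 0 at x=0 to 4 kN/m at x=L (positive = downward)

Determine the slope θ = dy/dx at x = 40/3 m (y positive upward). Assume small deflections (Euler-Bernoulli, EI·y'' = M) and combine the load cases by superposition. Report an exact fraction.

θ(40/3) = -154/30375 rad

Load 1 — uniform load w=-7 kN/m over full span:
  θ_1 = -wx(L-x)(L-2x)/(12EI) = -(-7)·(40/3)·(20-(40/3))·(20-2·(40/3))/(12·50000) = -14/2025 rad
Load 2 — triangular load w₀=4 kN/m (0→w₀ over full span):
  θ_2 = -w₀(2x(L-x)(L-2x)(x+2L)+x²(L-x)²)/(120LEI) = -4·(2·(40/3)·(20-(40/3))·(20-2·(40/3))·((40/3)+2·20)+(40/3)²·(20-(40/3))²)/(120·20·50000) = 56/30375 rad
Superposition: θ = Σ θ_i = -154/30375 rad ≈ -0.005070 rad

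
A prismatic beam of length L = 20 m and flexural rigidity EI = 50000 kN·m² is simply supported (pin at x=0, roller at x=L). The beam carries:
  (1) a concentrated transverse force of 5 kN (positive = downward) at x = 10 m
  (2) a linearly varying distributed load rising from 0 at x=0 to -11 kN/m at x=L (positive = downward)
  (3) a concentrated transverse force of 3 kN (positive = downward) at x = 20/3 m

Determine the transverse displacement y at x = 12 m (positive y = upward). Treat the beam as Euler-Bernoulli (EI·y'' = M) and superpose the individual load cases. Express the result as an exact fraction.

Load 1 — point force P=5 kN at a=10 m (b=L-a=10):
  y_1 = -Pa(L-x)(2Lx-a²-x²)/(6LEI)  [x>a] = -5·10·(20-12)·(2·20·12-10²-12²)/(6·20·50000) = -59/3750 m
Load 2 — triangular load w₀=-11 kN/m (0→w₀ over full span):
  y_2 = -w₀x(7L⁴-10L²x²+3x⁴)/(360LEI) = -(-11)·12·(7·20⁴-10·20²·12²+3·12⁴)/(360·20·50000) = 52096/234375 m
Load 3 — point force P=3 kN at a=20/3 m (b=L-a=40/3):
  y_3 = -Pa(L-x)(2Lx-a²-x²)/(6LEI)  [x>a] = -3·(20/3)·(20-12)·(2·20·12-(20/3)²-12²)/(6·20·50000) = -656/84375 m
Superposition: y = Σ y_i = 838553/4218750 m ≈ 0.198768 m

y(12) = 838553/4218750 m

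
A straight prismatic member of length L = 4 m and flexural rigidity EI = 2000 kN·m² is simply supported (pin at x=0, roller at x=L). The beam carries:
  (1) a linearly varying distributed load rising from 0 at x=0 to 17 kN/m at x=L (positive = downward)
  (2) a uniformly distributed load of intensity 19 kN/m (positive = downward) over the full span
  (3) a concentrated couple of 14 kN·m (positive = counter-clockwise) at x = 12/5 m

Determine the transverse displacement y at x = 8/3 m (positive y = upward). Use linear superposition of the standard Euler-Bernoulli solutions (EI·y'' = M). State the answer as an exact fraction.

y(8/3) = -94309/2278125 m

Load 1 — triangular load w₀=17 kN/m (0→w₀ over full span):
  y_1 = -w₀x(7L⁴-10L²x²+3x⁴)/(360LEI) = -17·(8/3)·(7·4⁴-10·4²·(8/3)²+3·(8/3)⁴)/(360·4·2000) = -1156/91125 m
Load 2 — uniform load w=19 kN/m over full span:
  y_2 = -wx(L³-2Lx²+x³)/(24EI) = -19·(8/3)·(4³-2·4·(8/3)²+(8/3)³)/(24·2000) = -836/30375 m
Load 3 — applied couple M₀=14 kN·m at a=12/5 m (b=L-a=8/5):
  y_3 = (M₀x³/(6L)-M₀(x-a)²/2+C₁x)/EI  [x>a] with C₁=M₀(3b²-L²)/(6L)=-364/75 = (14·(8/3)³/(6·4)-14·((8/3)-(12/5))²/2+(-364/75)·(8/3))/2000 = -301/253125 m
Superposition: y = Σ y_i = -94309/2278125 m ≈ -0.041398 m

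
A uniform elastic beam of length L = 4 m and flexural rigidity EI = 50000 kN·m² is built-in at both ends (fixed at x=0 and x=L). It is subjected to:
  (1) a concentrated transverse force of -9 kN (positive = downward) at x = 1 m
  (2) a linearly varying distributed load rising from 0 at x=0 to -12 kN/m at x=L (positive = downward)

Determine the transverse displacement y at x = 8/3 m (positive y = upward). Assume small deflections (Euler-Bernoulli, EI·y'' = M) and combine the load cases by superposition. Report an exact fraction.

Load 1 — point force P=-9 kN at a=1 m (b=L-a=3):
  y_1 = -Pa²(L-x)²(3bL-(3b+a)(L-x))/(6L³EI)  [x>a] = -(-9)·1²·(4-(8/3))²·(3·3·4-(3·3+1)·(4-(8/3)))/(6·4³·50000) = 17/900000 m
Load 2 — triangular load w₀=-12 kN/m (0→w₀ over full span):
  y_2 = -w₀x²(L-x)²(x+2L)/(120LEI) = -(-12)·(8/3)²·(4-(8/3))²·((8/3)+2·4)/(120·4·50000) = 256/3796875 m
Superposition: y = Σ y_i = 10487/121500000 m ≈ 0.000086 m

y(8/3) = 10487/121500000 m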